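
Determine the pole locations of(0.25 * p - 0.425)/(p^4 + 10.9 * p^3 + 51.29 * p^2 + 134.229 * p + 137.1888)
Set denominator = 0: p^4 + 10.9*p^3 + 51.29*p^2 + 134.229*p + 137.1888 = (p + 2.1)(p + 4.8)(p^2 + 4*p + 13.61) = 0 → Poles: -2 + 3.1j, -2 - 3.1j, -2.1, -4.8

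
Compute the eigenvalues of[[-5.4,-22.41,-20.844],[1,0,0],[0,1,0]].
Eigenvalues solve det(λI - A) = 0.
Characteristic polynomial: λ^3 + 5.4*λ^2 + 22.41*λ + 20.844 = 0.
Factor: (λ + 1.2)(λ^2 + 4.2*λ + 17.37) = 0.
Roots: -1.2, -2.1 + 3.6j, -2.1 - 3.6j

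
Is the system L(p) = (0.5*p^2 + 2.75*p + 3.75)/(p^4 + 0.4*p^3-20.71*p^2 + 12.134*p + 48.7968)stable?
Denominator: p^4 + 0.4*p^3 - 20.71*p^2 + 12.134*p + 48.7968 = (p - 3.4)(p + 4.8)(p - 2.3)(p + 1.3). Poles: -1.3, -4.8, 2.3, 3.4. All Re(p)<0: No (unstable)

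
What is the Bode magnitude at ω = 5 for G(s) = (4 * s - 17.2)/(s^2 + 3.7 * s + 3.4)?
Substitute s = j*5: G(j5) = 0.916804 - 0.140701j.
|G(j5)| = sqrt(Re² + Im²) = 0.9275.
20*log₁₀(0.9275) = -0.65 dB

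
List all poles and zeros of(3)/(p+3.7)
Set denominator = 0: p + 3.7 = 0 → Poles: -3.7
Numerator is a nonzero constant (3) → Zeros: none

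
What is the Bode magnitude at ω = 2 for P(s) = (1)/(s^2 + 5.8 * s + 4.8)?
Substitute s = j*2: P(j2) = 0.00591716 - 0.0857988j.
|P(j2)| = sqrt(Re² + Im²) = 0.086.
20*log₁₀(0.086) = -21.31 dB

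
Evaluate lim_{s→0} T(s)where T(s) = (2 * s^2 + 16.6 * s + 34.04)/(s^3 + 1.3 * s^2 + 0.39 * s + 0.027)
DC gain = T(0) = num(0)/den(0) = 34.04/0.027 = 1261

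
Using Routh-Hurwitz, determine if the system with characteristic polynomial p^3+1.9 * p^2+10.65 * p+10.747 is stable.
Routh array:
p^3: [1, 10.65]; p^2: [1.9, 10.747]; p^1: [4.99368]; p^0: [10.747]
First column: [1, 1.9, 4.99368, 10.747]. Sign changes = 0.
Yes, stable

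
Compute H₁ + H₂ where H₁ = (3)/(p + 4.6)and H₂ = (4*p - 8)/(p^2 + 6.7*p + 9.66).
Parallel: H = H₁ + H₂ = (n₁·d₂ + n₂·d₁)/(d₁·d₂).
n₁·d₂ = 3*p^2 + 20.1*p + 28.98. n₂·d₁ = 4*p^2 + 10.4*p - 36.8. Sum = 7*p^2 + 30.5*p - 7.82. d₁·d₂ = p^3 + 11.3*p^2 + 40.48*p + 44.436.
H(p) = (7*p^2 + 30.5*p - 7.82)/(p^3 + 11.3*p^2 + 40.48*p + 44.436)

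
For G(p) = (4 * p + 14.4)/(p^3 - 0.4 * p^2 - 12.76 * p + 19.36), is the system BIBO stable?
Denominator: p^3 - 0.4*p^2 - 12.76*p + 19.36 = (p - 2.2)(p + 4)(p - 2.2). Poles: -4, 2.2, 2.2. All Re(p)<0: No (unstable)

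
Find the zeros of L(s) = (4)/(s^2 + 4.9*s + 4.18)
Numerator is a nonzero constant (4) → Zeros: none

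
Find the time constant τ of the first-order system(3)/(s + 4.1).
First-order system: τ = -1/pole. Pole = -4.1. τ = -1/(-4.1) = 0.2439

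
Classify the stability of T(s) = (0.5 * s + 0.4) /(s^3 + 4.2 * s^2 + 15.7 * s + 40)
Denominator: s^3 + 4.2*s^2 + 15.7*s + 40 = (s + 3.2)(s^2 + s + 12.5). Poles: -0.5 + 3.5j, -0.5 - 3.5j, -3.2. Stable (all poles in LHP)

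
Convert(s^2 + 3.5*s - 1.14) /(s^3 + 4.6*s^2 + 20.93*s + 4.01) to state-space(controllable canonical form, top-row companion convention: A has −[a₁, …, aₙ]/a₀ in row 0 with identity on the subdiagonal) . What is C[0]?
Reachable canonical form: C = numerator coefficients (right-aligned, zero-padded to length n).
num = s^2 + 3.5*s - 1.14, C = [[1, 3.5, -1.14]].
C[0] = 1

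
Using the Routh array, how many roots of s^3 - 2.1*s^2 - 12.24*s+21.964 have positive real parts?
Routh array:
s^3: [1, -12.24]; s^2: [-2.1, 21.964]; s^1: [-1.78095]; s^0: [21.964]
First column: [1, -2.1, -1.78095, 21.964]. Sign changes = RHP roots = 2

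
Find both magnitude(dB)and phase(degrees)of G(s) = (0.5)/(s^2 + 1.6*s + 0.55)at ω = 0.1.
Substitute s = j*0.1: G(j0.1) = 0.851198 - 0.252207j.
|G| = 20*log₁₀(sqrt(Re²+Im²)) = -1.03 dB.
∠G = atan2(Im, Re) = -16.50°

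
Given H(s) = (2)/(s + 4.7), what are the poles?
Set denominator = 0: s + 4.7 = 0 → Poles: -4.7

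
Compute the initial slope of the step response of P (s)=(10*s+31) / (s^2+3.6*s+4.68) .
IVT: y'(0⁺) = lim_{s→∞} s²·Y(s) = lim_{s→∞} s·P(s).
deg(num) = 1, deg(den) = 2, relative degree = 1, so s·P(s) → (leading num)/(leading den) = 10/1 = 10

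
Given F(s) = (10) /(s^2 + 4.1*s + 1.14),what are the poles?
Set denominator = 0: s^2 + 4.1*s + 1.14 = (s + 0.3)(s + 3.8) = 0 → Poles: -0.3, -3.8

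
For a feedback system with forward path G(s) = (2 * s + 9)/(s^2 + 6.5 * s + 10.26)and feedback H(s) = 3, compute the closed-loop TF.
Closed-loop T = G/(1+GH).
Numerator: G_num * H_den = 2*s + 9.
Denominator: G_den * H_den + G_num * H_num = (s^2 + 6.5*s + 10.26) + (6*s + 27) = s^2 + 12.5*s + 37.26.
T(s) = (2*s + 9)/(s^2 + 12.5*s + 37.26)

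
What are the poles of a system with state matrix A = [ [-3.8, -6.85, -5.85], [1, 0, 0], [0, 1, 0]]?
Eigenvalues solve det(λI - A) = 0.
Characteristic polynomial: λ^3 + 3.8*λ^2 + 6.85*λ + 5.85 = 0.
Factor: (λ + 1.8)(λ^2 + 2*λ + 3.25) = 0.
Roots: -1 + 1.5j, -1 - 1.5j, -1.8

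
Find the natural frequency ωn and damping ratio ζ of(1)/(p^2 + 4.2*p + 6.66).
Underdamped: complex pole -2.1 + 1.5j. ωn = |pole| = 2.581, ζ = -Re(pole)/ωn = 0.8137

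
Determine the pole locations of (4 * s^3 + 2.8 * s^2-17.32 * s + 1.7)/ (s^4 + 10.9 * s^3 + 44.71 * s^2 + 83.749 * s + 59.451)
Set denominator = 0: s^4 + 10.9*s^3 + 44.71*s^2 + 83.749*s + 59.451 = (s + 1.9)(s + 4.2)(s^2 + 4.8*s + 7.45) = 0 → Poles: -1.9, -2.4 + 1.3j, -2.4 - 1.3j, -4.2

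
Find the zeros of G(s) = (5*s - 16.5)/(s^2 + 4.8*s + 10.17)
Set numerator = 0: 5*s - 16.5 = 0 → Zeros: 3.3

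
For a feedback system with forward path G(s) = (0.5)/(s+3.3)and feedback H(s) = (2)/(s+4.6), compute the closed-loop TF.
Closed-loop T = G/(1+GH).
Numerator: G_num * H_den = 0.5*s + 2.3.
Denominator: G_den * H_den + G_num * H_num = (s^2 + 7.9*s + 15.18) + (1) = s^2 + 7.9*s + 16.18.
T(s) = (0.5*s + 2.3)/(s^2 + 7.9*s + 16.18)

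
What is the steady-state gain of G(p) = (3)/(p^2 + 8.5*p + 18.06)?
DC gain = G(0) = num(0)/den(0) = 3/18.06 = 0.1661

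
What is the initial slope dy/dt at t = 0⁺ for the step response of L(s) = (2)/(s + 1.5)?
IVT: y'(0⁺) = lim_{s→∞} s²·Y(s) = lim_{s→∞} s·L(s).
deg(num) = 0, deg(den) = 1, relative degree = 1, so s·L(s) → (leading num)/(leading den) = 2/1 = 2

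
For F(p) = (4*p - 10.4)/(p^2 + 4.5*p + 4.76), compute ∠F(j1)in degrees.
Substitute p = j*1: F(j1) = -0.61371 + 1.79832j.
∠F(j1) = atan2(Im, Re) = atan2(1.79832, -0.61371) = 108.84°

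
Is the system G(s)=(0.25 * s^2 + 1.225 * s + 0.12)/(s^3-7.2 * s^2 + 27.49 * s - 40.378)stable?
Denominator: s^3 - 7.2*s^2 + 27.49*s - 40.378 = (s - 2.6)(s^2 - 4.6*s + 15.53). Poles: 2.3 + 3.2j, 2.3 - 3.2j, 2.6. All Re(p)<0: No (unstable)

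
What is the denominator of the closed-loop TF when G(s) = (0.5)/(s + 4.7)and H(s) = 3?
Characteristic poly = G_den * H_den + G_num * H_num = (s + 4.7) + (1.5) = s + 6.2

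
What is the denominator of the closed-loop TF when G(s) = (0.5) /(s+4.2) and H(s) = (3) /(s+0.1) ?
Characteristic poly = G_den * H_den + G_num * H_num = (s^2 + 4.3*s + 0.42) + (1.5) = s^2 + 4.3*s + 1.92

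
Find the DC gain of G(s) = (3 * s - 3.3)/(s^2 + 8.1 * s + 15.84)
DC gain = G(0) = num(0)/den(0) = -3.3/15.84 = -0.2083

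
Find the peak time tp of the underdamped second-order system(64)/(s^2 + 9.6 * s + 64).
Standard form: ωn²/(s²+2ζωn·s+ωn²) → ωn = 8, ζ = 0.6.
ωd = ωn·√(1-ζ²) = 8·√(1-0.6²) = 6.4.
tp = π/ωd = π/6.4 = 0.4909 s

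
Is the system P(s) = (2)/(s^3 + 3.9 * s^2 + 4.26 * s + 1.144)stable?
Denominator: s^3 + 3.9*s^2 + 4.26*s + 1.144 = (s + 1.3)(s + 2.2)(s + 0.4). Poles: -0.4, -1.3, -2.2. All Re(p)<0: Yes (stable)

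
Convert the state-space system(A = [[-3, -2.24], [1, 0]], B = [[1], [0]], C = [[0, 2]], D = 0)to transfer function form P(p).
P(p) = C(pI - A)⁻¹B + D.
Characteristic polynomial det(pI - A) = p^2 + 3*p + 2.24.
Numerator from C·adj(pI-A)·B + D·det(pI-A) = 2.
P(p) = (2)/(p^2 + 3*p + 2.24)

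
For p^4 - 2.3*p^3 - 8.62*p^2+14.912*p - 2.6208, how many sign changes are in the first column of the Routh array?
Routh array:
p^4: [1, -8.62, -2.6208]; p^3: [-2.3, 14.912]; p^2: [-2.13652, -2.6208]; p^1: [17.7333]; p^0: [-2.6208]
First column: [1, -2.3, -2.13652, 17.7333, -2.6208]. Sign changes = 3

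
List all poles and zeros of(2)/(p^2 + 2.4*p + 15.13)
Set denominator = 0: p^2 + 2.4*p + 15.13 = 0 → Poles: -1.2 + 3.7j, -1.2 - 3.7j
Numerator is a nonzero constant (2) → Zeros: none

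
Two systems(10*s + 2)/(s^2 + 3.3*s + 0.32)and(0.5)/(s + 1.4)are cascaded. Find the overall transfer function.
Series: H = H₁ · H₂ = (n₁·n₂)/(d₁·d₂).
Num: n₁·n₂ = 5*s + 1. Den: d₁·d₂ = s^3 + 4.7*s^2 + 4.94*s + 0.448.
H(s) = (5*s + 1)/(s^3 + 4.7*s^2 + 4.94*s + 0.448)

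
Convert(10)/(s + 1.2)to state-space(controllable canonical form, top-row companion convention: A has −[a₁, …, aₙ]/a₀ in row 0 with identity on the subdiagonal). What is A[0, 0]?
Reachable canonical form for den = s + 1.2: top row of A = -[a₁,a₂,...,aₙ]/a₀, ones on the subdiagonal, zeros elsewhere.
A = [[-1.2]].
A[0,0] = -1.2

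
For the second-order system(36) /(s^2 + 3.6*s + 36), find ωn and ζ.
Standard form: ωn²/(s²+2ζωn·s+ωn²).
const=36=ωn² → ωn=6, s coeff=3.6=2ζωn → ζ=0.3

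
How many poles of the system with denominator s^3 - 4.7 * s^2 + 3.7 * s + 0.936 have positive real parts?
s^3 - 4.7*s^2 + 3.7*s + 0.936 = (s - 3.6)(s + 0.2)(s - 1.3). Poles: -0.2, 1.3, 3.6. RHP poles (Re>0): 2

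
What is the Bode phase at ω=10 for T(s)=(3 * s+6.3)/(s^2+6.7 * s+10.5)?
Substitute s = j*10: T(j10) = 0.115699 - 0.248583j.
∠T(j10) = atan2(Im, Re) = atan2(-0.248583, 0.115699) = -65.04°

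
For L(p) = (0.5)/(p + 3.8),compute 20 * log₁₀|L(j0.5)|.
Substitute p = j*0.5: L(j0.5) = 0.12934 - 0.0170184j.
|L(j0.5)| = sqrt(Re² + Im²) = 0.1305.
20*log₁₀(0.1305) = -17.69 dB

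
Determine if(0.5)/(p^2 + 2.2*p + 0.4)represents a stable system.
Denominator: p^2 + 2.2*p + 0.4 = (p + 2)(p + 0.2). Poles: -0.2, -2. All Re(p)<0: Yes (stable)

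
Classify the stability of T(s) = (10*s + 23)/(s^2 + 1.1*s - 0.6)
Denominator: s^2 + 1.1*s - 0.6 = (s - 0.4)(s + 1.5). Poles: -1.5, 0.4. Unstable (1 pole(s) in RHP)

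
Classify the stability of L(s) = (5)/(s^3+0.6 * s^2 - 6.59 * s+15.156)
Denominator: s^3 + 0.6*s^2 - 6.59*s + 15.156 = (s + 3.6)(s^2 - 3*s + 4.21). Poles: -3.6, 1.5 + 1.4j, 1.5 - 1.4j. Unstable (2 pole(s) in RHP)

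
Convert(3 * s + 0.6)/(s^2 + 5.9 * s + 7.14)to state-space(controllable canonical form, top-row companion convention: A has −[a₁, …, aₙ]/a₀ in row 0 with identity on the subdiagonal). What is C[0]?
Reachable canonical form: C = numerator coefficients (right-aligned, zero-padded to length n).
num = 3*s + 0.6, C = [[3, 0.6]].
C[0] = 3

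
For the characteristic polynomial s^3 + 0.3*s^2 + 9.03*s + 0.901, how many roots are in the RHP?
s^3 + 0.3*s^2 + 9.03*s + 0.901 = (s + 0.1)(s^2 + 0.2*s + 9.01). Poles: -0.1, -0.1 + 3j, -0.1 - 3j. RHP poles (Re>0): 0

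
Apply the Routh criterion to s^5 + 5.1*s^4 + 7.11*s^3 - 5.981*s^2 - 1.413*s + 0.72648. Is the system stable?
Routh array:
s^5: [1, 7.11, -1.413]; s^4: [5.1, -5.981, 0.72648]; s^3: [8.28275, -1.55545]; s^2: [-5.02325, 0.72648]; s^1: [-0.357568]; s^0: [0.72648]
First column: [1, 5.1, 8.28275, -5.02325, -0.357568, 0.72648]. Sign changes = 2.
No, unstable (2 RHP root(s))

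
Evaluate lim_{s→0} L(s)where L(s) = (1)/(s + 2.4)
DC gain = L(0) = num(0)/den(0) = 1/2.4 = 0.4167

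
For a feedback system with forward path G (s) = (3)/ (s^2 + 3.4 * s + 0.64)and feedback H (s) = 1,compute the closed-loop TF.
Closed-loop T = G/(1+GH).
Numerator: G_num * H_den = 3.
Denominator: G_den * H_den + G_num * H_num = (s^2 + 3.4*s + 0.64) + (3) = s^2 + 3.4*s + 3.64.
T(s) = (3)/(s^2 + 3.4*s + 3.64)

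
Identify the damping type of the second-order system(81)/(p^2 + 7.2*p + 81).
Standard form: ωn²/(p²+2ζωn·p+ωn²) gives ωn=9, ζ=0.4.
Underdamped (ζ = 0.4 < 1)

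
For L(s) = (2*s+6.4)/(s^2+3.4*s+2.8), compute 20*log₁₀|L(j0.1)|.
Substitute s = j*0.1: L(j0.1) = 2.26895 - 0.204818j.
|L(j0.1)| = sqrt(Re² + Im²) = 2.278.
20*log₁₀(2.278) = 7.15 dB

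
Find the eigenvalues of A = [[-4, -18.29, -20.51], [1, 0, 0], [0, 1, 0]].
Eigenvalues solve det(λI - A) = 0.
Characteristic polynomial: λ^3 + 4*λ^2 + 18.29*λ + 20.51 = 0.
Factor: (λ + 1.4)(λ^2 + 2.6*λ + 14.65) = 0.
Roots: -1.3 + 3.6j, -1.3 - 3.6j, -1.4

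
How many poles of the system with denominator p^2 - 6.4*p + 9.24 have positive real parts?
p^2 - 6.4*p + 9.24 = (p - 2.2)(p - 4.2). Poles: 2.2, 4.2. RHP poles (Re>0): 2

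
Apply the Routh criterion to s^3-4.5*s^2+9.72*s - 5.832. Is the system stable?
Routh array:
s^3: [1, 9.72]; s^2: [-4.5, -5.832]; s^1: [8.424]; s^0: [-5.832]
First column: [1, -4.5, 8.424, -5.832]. Sign changes = 3.
No, unstable (3 RHP root(s))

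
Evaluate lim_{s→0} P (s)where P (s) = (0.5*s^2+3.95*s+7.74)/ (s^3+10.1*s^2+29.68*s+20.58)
DC gain = P(0) = num(0)/den(0) = 7.74/20.58 = 0.3761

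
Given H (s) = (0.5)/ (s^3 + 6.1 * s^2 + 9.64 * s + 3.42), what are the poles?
Set denominator = 0: s^3 + 6.1*s^2 + 9.64*s + 3.42 = (s + 0.5)(s + 1.8)(s + 3.8) = 0 → Poles: -0.5, -1.8, -3.8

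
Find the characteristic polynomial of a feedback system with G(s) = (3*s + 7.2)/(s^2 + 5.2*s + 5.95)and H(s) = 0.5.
Characteristic poly = G_den * H_den + G_num * H_num = (s^2 + 5.2*s + 5.95) + (1.5*s + 3.6) = s^2 + 6.7*s + 9.55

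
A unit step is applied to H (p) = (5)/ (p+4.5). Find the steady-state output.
FVT: lim_{t→∞} y(t) = lim_{p→0} p*Y(p) where Y(p) = H(p)/p.
= lim_{p→0} H(p) = H(0) = num(0)/den(0) = 5/4.5 = 1.111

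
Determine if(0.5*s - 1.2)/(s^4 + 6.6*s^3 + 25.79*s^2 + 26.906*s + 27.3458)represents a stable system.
Denominator: s^4 + 6.6*s^3 + 25.79*s^2 + 26.906*s + 27.3458 = (s^2 + 5.6*s + 18.73)(s^2 + s + 1.46). Poles: -0.5 + 1.1j, -0.5 - 1.1j, -2.8 + 3.3j, -2.8 - 3.3j. All Re(p)<0: Yes (stable)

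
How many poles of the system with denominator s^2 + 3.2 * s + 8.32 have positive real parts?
Poles: -1.6 + 2.4j, -1.6 - 2.4j. RHP poles (Re>0): 0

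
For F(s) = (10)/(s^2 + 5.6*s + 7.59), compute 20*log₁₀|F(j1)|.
Substitute s = j*1: F(j1) = 0.881156 - 0.748782j.
|F(j1)| = sqrt(Re² + Im²) = 1.156.
20*log₁₀(1.156) = 1.26 dB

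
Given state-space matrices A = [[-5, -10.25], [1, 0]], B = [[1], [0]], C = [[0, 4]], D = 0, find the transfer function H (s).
H(s) = C(sI - A)⁻¹B + D.
Characteristic polynomial det(sI - A) = s^2 + 5*s + 10.25.
Numerator from C·adj(sI-A)·B + D·det(sI-A) = 4.
H(s) = (4)/(s^2 + 5*s + 10.25)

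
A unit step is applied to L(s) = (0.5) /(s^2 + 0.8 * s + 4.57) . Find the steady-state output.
FVT: lim_{t→∞} y(t) = lim_{s→0} s*Y(s) where Y(s) = L(s)/s.
= lim_{s→0} L(s) = L(0) = num(0)/den(0) = 0.5/4.57 = 0.1094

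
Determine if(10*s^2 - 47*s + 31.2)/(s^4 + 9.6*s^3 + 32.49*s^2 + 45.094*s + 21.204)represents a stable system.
Denominator: s^4 + 9.6*s^3 + 32.49*s^2 + 45.094*s + 21.204 = (s + 1)(s + 3.6)(s + 1.9)(s + 3.1). Poles: -1, -1.9, -3.1, -3.6. All Re(p)<0: Yes (stable)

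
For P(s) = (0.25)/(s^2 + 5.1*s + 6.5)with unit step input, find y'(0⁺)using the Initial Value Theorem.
IVT: y'(0⁺) = lim_{s→∞} s²·Y(s) = lim_{s→∞} s·P(s).
deg(num) = 0, deg(den) = 2, relative degree = 2 ≥ 2, so s·P(s) → 0. Initial slope = 0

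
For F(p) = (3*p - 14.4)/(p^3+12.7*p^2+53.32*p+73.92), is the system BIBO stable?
Denominator: p^3 + 12.7*p^2 + 53.32*p + 73.92 = (p + 3.5)(p + 4.4)(p + 4.8). Poles: -3.5, -4.4, -4.8. All Re(p)<0: Yes (stable)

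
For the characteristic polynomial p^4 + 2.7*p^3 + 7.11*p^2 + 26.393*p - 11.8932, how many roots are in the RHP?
p^4 + 2.7*p^3 + 7.11*p^2 + 26.393*p - 11.8932 = (p - 0.4)(p + 3.3)(p^2 - 0.2*p + 9.01). Poles: -3.3, 0.1 + 3j, 0.1 - 3j, 0.4. RHP poles (Re>0): 3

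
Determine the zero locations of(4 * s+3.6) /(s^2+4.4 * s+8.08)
Set numerator = 0: 4*s + 3.6 = 0 → Zeros: -0.9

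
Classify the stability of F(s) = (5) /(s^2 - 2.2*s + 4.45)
Denominator: s^2 - 2.2*s + 4.45. Poles: 1.1 + 1.8j, 1.1 - 1.8j. Unstable (2 pole(s) in RHP)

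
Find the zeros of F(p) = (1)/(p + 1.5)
Numerator is a nonzero constant (1) → Zeros: none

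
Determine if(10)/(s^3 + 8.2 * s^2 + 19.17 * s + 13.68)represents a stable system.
Denominator: s^3 + 8.2*s^2 + 19.17*s + 13.68 = (s + 1.9)(s + 1.5)(s + 4.8). Poles: -1.5, -1.9, -4.8. All Re(p)<0: Yes (stable)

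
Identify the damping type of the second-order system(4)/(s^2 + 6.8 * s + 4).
Standard form: ωn²/(s²+2ζωn·s+ωn²) gives ωn=2, ζ=1.7.
Overdamped (ζ = 1.7 > 1)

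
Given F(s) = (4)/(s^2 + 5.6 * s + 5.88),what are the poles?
Set denominator = 0: s^2 + 5.6*s + 5.88 = (s + 4.2)(s + 1.4) = 0 → Poles: -1.4, -4.2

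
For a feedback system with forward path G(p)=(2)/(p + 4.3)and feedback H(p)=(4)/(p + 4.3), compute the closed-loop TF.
Closed-loop T = G/(1+GH).
Numerator: G_num * H_den = 2*p + 8.6.
Denominator: G_den * H_den + G_num * H_num = (p^2 + 8.6*p + 18.49) + (8) = p^2 + 8.6*p + 26.49.
T(p) = (2*p + 8.6)/(p^2 + 8.6*p + 26.49)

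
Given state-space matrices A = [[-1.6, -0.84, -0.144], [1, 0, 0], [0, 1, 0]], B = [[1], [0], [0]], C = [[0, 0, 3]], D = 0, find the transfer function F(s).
F(s) = C(sI - A)⁻¹B + D.
Characteristic polynomial det(sI - A) = s^3 + 1.6*s^2 + 0.84*s + 0.144.
Numerator from C·adj(sI-A)·B + D·det(sI-A) = 3.
F(s) = (3)/(s^3 + 1.6*s^2 + 0.84*s + 0.144)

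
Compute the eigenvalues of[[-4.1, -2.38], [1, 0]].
Eigenvalues solve det(λI - A) = 0.
Characteristic polynomial: λ^2 + 4.1*λ + 2.38 = 0.
Factor: (λ + 3.4)(λ + 0.7) = 0.
Roots: -0.7, -3.4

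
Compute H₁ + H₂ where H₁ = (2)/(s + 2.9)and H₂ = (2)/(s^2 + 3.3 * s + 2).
Parallel: H = H₁ + H₂ = (n₁·d₂ + n₂·d₁)/(d₁·d₂).
n₁·d₂ = 2*s^2 + 6.6*s + 4. n₂·d₁ = 2*s + 5.8. Sum = 2*s^2 + 8.6*s + 9.8. d₁·d₂ = s^3 + 6.2*s^2 + 11.57*s + 5.8.
H(s) = (2*s^2 + 8.6*s + 9.8)/(s^3 + 6.2*s^2 + 11.57*s + 5.8)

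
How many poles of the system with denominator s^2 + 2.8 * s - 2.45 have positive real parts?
s^2 + 2.8*s - 2.45 = (s - 0.7)(s + 3.5). Poles: -3.5, 0.7. RHP poles (Re>0): 1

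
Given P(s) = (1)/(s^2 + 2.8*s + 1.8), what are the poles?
Set denominator = 0: s^2 + 2.8*s + 1.8 = (s + 1)(s + 1.8) = 0 → Poles: -1, -1.8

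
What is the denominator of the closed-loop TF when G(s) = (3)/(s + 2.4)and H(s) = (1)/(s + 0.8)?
Characteristic poly = G_den * H_den + G_num * H_num = (s^2 + 3.2*s + 1.92) + (3) = s^2 + 3.2*s + 4.92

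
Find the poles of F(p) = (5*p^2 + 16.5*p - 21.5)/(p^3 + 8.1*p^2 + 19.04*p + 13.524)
Set denominator = 0: p^3 + 8.1*p^2 + 19.04*p + 13.524 = (p + 2.1)(p + 1.4)(p + 4.6) = 0 → Poles: -1.4, -2.1, -4.6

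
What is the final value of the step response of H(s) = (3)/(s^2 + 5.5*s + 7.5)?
FVT: lim_{t→∞} y(t) = lim_{s→0} s*Y(s) where Y(s) = H(s)/s.
= lim_{s→0} H(s) = H(0) = num(0)/den(0) = 3/7.5 = 0.4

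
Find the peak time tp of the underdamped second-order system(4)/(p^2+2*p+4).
Standard form: ωn²/(p²+2ζωn·p+ωn²) → ωn = 2, ζ = 0.5.
ωd = ωn·√(1-ζ²) = 2·√(1-0.5²) = 1.732.
tp = π/ωd = π/1.732 = 1.814 s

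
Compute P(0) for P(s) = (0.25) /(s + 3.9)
DC gain = P(0) = num(0)/den(0) = 0.25/3.9 = 0.0641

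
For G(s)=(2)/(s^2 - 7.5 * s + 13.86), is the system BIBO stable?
Denominator: s^2 - 7.5*s + 13.86 = (s - 3.3)(s - 4.2). Poles: 3.3, 4.2. All Re(p)<0: No (unstable)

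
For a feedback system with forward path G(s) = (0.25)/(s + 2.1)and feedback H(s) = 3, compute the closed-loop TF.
Closed-loop T = G/(1+GH).
Numerator: G_num * H_den = 0.25.
Denominator: G_den * H_den + G_num * H_num = (s + 2.1) + (0.75) = s + 2.85.
T(s) = (0.25)/(s + 2.85)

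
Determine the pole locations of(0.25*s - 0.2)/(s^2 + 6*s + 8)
Set denominator = 0: s^2 + 6*s + 8 = (s + 2)(s + 4) = 0 → Poles: -2, -4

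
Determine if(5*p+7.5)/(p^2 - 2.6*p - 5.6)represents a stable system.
Denominator: p^2 - 2.6*p - 5.6 = (p - 4)(p + 1.4). Poles: -1.4, 4. All Re(p)<0: No (unstable)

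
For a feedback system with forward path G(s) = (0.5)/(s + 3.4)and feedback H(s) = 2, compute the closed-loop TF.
Closed-loop T = G/(1+GH).
Numerator: G_num * H_den = 0.5.
Denominator: G_den * H_den + G_num * H_num = (s + 3.4) + (1) = s + 4.4.
T(s) = (0.5)/(s + 4.4)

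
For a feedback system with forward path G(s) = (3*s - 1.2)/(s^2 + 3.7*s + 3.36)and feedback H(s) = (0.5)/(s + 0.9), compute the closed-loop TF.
Closed-loop T = G/(1+GH).
Numerator: G_num * H_den = 3*s^2 + 1.5*s - 1.08.
Denominator: G_den * H_den + G_num * H_num = (s^3 + 4.6*s^2 + 6.69*s + 3.024) + (1.5*s - 0.6) = s^3 + 4.6*s^2 + 8.19*s + 2.424.
T(s) = (3*s^2 + 1.5*s - 1.08)/(s^3 + 4.6*s^2 + 8.19*s + 2.424)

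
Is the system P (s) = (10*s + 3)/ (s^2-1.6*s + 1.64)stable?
Denominator: s^2 - 1.6*s + 1.64. Poles: 0.8 + 1j, 0.8 - 1j. All Re(p)<0: No (unstable)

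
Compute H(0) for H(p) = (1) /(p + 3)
DC gain = H(0) = num(0)/den(0) = 1/3 = 0.3333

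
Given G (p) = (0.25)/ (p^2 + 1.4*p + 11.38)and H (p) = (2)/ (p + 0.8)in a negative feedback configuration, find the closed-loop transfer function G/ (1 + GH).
Closed-loop T = G/(1+GH).
Numerator: G_num * H_den = 0.25*p + 0.2.
Denominator: G_den * H_den + G_num * H_num = (p^3 + 2.2*p^2 + 12.5*p + 9.104) + (0.5) = p^3 + 2.2*p^2 + 12.5*p + 9.604.
T(p) = (0.25*p + 0.2)/(p^3 + 2.2*p^2 + 12.5*p + 9.604)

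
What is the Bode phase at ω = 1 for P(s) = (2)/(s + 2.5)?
Substitute s = j*1: P(j1) = 0.689655 - 0.275862j.
∠P(j1) = atan2(Im, Re) = atan2(-0.275862, 0.689655) = -21.80°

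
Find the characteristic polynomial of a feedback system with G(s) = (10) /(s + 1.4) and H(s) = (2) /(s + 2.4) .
Characteristic poly = G_den * H_den + G_num * H_num = (s^2 + 3.8*s + 3.36) + (20) = s^2 + 3.8*s + 23.36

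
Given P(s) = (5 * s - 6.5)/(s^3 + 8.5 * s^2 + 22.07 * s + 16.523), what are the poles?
Set denominator = 0: s^3 + 8.5*s^2 + 22.07*s + 16.523 = (s + 4.1)(s + 1.3)(s + 3.1) = 0 → Poles: -1.3, -3.1, -4.1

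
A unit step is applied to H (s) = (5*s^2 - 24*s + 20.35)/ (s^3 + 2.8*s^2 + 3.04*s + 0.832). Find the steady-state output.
FVT: lim_{t→∞} y(t) = lim_{s→0} s*Y(s) where Y(s) = H(s)/s.
= lim_{s→0} H(s) = H(0) = num(0)/den(0) = 20.35/0.832 = 24.46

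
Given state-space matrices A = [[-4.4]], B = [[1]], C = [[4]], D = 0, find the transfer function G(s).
G(s) = C(sI - A)⁻¹B + D.
Characteristic polynomial det(sI - A) = s + 4.4.
Numerator from C·adj(sI-A)·B + D·det(sI-A) = 4.
G(s) = (4)/(s + 4.4)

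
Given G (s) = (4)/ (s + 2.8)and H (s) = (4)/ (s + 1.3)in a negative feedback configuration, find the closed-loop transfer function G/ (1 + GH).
Closed-loop T = G/(1+GH).
Numerator: G_num * H_den = 4*s + 5.2.
Denominator: G_den * H_den + G_num * H_num = (s^2 + 4.1*s + 3.64) + (16) = s^2 + 4.1*s + 19.64.
T(s) = (4*s + 5.2)/(s^2 + 4.1*s + 19.64)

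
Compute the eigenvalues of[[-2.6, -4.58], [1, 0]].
Eigenvalues solve det(λI - A) = 0.
Characteristic polynomial: λ^2 + 2.6*λ + 4.58 = 0.
Roots: -1.3 + 1.7j, -1.3 - 1.7j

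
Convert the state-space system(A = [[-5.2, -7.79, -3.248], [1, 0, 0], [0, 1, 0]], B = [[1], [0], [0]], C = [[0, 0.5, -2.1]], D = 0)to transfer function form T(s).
T(s) = C(sI - A)⁻¹B + D.
Characteristic polynomial det(sI - A) = s^3 + 5.2*s^2 + 7.79*s + 3.248.
Numerator from C·adj(sI-A)·B + D·det(sI-A) = 0.5*s - 2.1.
T(s) = (0.5*s - 2.1)/(s^3 + 5.2*s^2 + 7.79*s + 3.248)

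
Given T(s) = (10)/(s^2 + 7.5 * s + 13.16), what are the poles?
Set denominator = 0: s^2 + 7.5*s + 13.16 = (s + 2.8)(s + 4.7) = 0 → Poles: -2.8, -4.7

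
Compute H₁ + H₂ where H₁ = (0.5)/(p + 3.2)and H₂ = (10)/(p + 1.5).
Parallel: H = H₁ + H₂ = (n₁·d₂ + n₂·d₁)/(d₁·d₂).
n₁·d₂ = 0.5*p + 0.75. n₂·d₁ = 10*p + 32. Sum = 10.5*p + 32.75. d₁·d₂ = p^2 + 4.7*p + 4.8.
H(p) = (10.5*p + 32.75)/(p^2 + 4.7*p + 4.8)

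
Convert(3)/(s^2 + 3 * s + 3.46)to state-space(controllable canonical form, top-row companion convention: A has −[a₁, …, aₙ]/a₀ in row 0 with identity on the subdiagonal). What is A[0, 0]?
Reachable canonical form for den = s^2 + 3*s + 3.46: top row of A = -[a₁,a₂,...,aₙ]/a₀, ones on the subdiagonal, zeros elsewhere.
A = [[-3, -3.46], [1, 0]].
A[0,0] = -3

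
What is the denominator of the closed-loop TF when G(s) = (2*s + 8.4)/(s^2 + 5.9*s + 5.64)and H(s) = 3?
Characteristic poly = G_den * H_den + G_num * H_num = (s^2 + 5.9*s + 5.64) + (6*s + 25.2) = s^2 + 11.9*s + 30.84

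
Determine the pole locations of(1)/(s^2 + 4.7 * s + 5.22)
Set denominator = 0: s^2 + 4.7*s + 5.22 = (s + 1.8)(s + 2.9) = 0 → Poles: -1.8, -2.9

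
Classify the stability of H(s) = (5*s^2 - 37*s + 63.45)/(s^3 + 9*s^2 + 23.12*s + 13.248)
Denominator: s^3 + 9*s^2 + 23.12*s + 13.248 = (s + 3.6)(s + 0.8)(s + 4.6). Poles: -0.8, -3.6, -4.6. Stable (all poles in LHP)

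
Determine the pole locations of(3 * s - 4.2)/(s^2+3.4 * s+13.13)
Set denominator = 0: s^2 + 3.4*s + 13.13 = 0 → Poles: -1.7 + 3.2j, -1.7 - 3.2j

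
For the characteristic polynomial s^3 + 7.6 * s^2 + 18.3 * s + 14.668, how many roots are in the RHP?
s^3 + 7.6*s^2 + 18.3*s + 14.668 = (s + 3.8)(s^2 + 3.8*s + 3.86). Poles: -1.9 + 0.5j, -1.9 - 0.5j, -3.8. RHP poles (Re>0): 0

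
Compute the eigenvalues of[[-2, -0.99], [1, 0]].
Eigenvalues solve det(λI - A) = 0.
Characteristic polynomial: λ^2 + 2*λ + 0.99 = 0.
Factor: (λ + 1.1)(λ + 0.9) = 0.
Roots: -0.9, -1.1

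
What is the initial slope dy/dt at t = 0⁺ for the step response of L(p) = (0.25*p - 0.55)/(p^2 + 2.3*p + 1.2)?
IVT: y'(0⁺) = lim_{p→∞} p²·Y(p) = lim_{p→∞} p·L(p).
deg(num) = 1, deg(den) = 2, relative degree = 1, so p·L(p) → (leading num)/(leading den) = 0.25/1 = 0.25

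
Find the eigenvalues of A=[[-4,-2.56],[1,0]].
Eigenvalues solve det(λI - A) = 0.
Characteristic polynomial: λ^2 + 4*λ + 2.56 = 0.
Factor: (λ + 0.8)(λ + 3.2) = 0.
Roots: -0.8, -3.2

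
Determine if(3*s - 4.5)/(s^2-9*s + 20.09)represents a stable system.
Denominator: s^2 - 9*s + 20.09 = (s - 4.9)(s - 4.1). Poles: 4.1, 4.9. All Re(p)<0: No (unstable)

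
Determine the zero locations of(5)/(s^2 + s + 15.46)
Numerator is a nonzero constant (5) → Zeros: none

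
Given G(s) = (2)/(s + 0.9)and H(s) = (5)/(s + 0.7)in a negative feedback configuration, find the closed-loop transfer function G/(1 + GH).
Closed-loop T = G/(1+GH).
Numerator: G_num * H_den = 2*s + 1.4.
Denominator: G_den * H_den + G_num * H_num = (s^2 + 1.6*s + 0.63) + (10) = s^2 + 1.6*s + 10.63.
T(s) = (2*s + 1.4)/(s^2 + 1.6*s + 10.63)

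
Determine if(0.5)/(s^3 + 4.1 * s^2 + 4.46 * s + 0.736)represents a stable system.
Denominator: s^3 + 4.1*s^2 + 4.46*s + 0.736 = (s + 1.6)(s + 0.2)(s + 2.3). Poles: -0.2, -1.6, -2.3. All Re(p)<0: Yes (stable)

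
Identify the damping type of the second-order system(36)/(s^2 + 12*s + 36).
Standard form: ωn²/(s²+2ζωn·s+ωn²) gives ωn=6, ζ=1.
Critically damped (ζ = 1)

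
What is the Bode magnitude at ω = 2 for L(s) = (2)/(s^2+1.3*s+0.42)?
Substitute s = j*2: L(j2) = -0.365747 - 0.265626j.
|L(j2)| = sqrt(Re² + Im²) = 0.452.
20*log₁₀(0.452) = -6.90 dB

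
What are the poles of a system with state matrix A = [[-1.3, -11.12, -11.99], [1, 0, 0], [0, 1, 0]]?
Eigenvalues solve det(λI - A) = 0.
Characteristic polynomial: λ^3 + 1.3*λ^2 + 11.12*λ + 11.99 = 0.
Factor: (λ + 1.1)(λ^2 + 0.2*λ + 10.9) = 0.
Roots: -0.1 + 3.3j, -0.1 - 3.3j, -1.1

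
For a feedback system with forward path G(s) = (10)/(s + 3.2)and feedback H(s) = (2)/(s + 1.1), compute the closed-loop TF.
Closed-loop T = G/(1+GH).
Numerator: G_num * H_den = 10*s + 11.
Denominator: G_den * H_den + G_num * H_num = (s^2 + 4.3*s + 3.52) + (20) = s^2 + 4.3*s + 23.52.
T(s) = (10*s + 11)/(s^2 + 4.3*s + 23.52)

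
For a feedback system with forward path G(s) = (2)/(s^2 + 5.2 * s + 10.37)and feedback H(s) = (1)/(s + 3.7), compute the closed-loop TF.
Closed-loop T = G/(1+GH).
Numerator: G_num * H_den = 2*s + 7.4.
Denominator: G_den * H_den + G_num * H_num = (s^3 + 8.9*s^2 + 29.61*s + 38.369) + (2) = s^3 + 8.9*s^2 + 29.61*s + 40.369.
T(s) = (2*s + 7.4)/(s^3 + 8.9*s^2 + 29.61*s + 40.369)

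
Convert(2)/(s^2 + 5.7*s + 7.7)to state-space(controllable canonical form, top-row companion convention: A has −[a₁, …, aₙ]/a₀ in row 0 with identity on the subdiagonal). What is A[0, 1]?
Reachable canonical form for den = s^2 + 5.7*s + 7.7: top row of A = -[a₁,a₂,...,aₙ]/a₀, ones on the subdiagonal, zeros elsewhere.
A = [[-5.7, -7.7], [1, 0]].
A[0,1] = -7.7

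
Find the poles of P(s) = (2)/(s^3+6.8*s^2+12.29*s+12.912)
Set denominator = 0: s^3 + 6.8*s^2 + 12.29*s + 12.912 = (s + 4.8)(s^2 + 2*s + 2.69) = 0 → Poles: -1 + 1.3j, -1 - 1.3j, -4.8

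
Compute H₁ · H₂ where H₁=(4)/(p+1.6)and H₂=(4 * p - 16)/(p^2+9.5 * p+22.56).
Series: H = H₁ · H₂ = (n₁·n₂)/(d₁·d₂).
Num: n₁·n₂ = 16*p - 64. Den: d₁·d₂ = p^3 + 11.1*p^2 + 37.76*p + 36.096.
H(p) = (16*p - 64)/(p^3 + 11.1*p^2 + 37.76*p + 36.096)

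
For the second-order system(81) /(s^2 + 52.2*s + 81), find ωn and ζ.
Standard form: ωn²/(s²+2ζωn·s+ωn²).
const=81=ωn² → ωn=9, s coeff=52.2=2ζωn → ζ=2.9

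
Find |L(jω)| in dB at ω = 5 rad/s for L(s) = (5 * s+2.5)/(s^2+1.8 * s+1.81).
Substitute s = j*5: L(j5) = 0.269928 - 0.973292j.
|L(j5)| = sqrt(Re² + Im²) = 1.01.
20*log₁₀(1.01) = 0.09 dB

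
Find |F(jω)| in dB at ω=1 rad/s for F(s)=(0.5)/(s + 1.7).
Substitute s = j*1: F(j1) = 0.218509 - 0.128535j.
|F(j1)| = sqrt(Re² + Im²) = 0.2535.
20*log₁₀(0.2535) = -11.92 dB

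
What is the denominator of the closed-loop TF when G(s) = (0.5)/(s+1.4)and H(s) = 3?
Characteristic poly = G_den * H_den + G_num * H_num = (s + 1.4) + (1.5) = s + 2.9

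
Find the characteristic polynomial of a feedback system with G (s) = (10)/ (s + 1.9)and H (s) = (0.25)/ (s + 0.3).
Characteristic poly = G_den * H_den + G_num * H_num = (s^2 + 2.2*s + 0.57) + (2.5) = s^2 + 2.2*s + 3.07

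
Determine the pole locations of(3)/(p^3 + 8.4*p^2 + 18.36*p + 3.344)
Set denominator = 0: p^3 + 8.4*p^2 + 18.36*p + 3.344 = (p + 4.4)(p + 3.8)(p + 0.2) = 0 → Poles: -0.2, -3.8, -4.4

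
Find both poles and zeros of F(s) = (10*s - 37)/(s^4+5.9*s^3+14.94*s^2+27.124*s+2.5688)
Set denominator = 0: s^4 + 5.9*s^3 + 14.94*s^2 + 27.124*s + 2.5688 = (s + 3.8)(s + 0.1)(s^2 + 2*s + 6.76) = 0 → Poles: -0.1, -1 + 2.4j, -1 - 2.4j, -3.8
Set numerator = 0: 10*s - 37 = 0 → Zeros: 3.7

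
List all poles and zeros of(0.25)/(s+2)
Set denominator = 0: s + 2 = 0 → Poles: -2
Numerator is a nonzero constant (0.25) → Zeros: none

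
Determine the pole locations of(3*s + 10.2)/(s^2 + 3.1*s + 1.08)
Set denominator = 0: s^2 + 3.1*s + 1.08 = (s + 0.4)(s + 2.7) = 0 → Poles: -0.4, -2.7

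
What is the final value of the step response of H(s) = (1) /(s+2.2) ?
FVT: lim_{t→∞} y(t) = lim_{s→0} s*Y(s) where Y(s) = H(s)/s.
= lim_{s→0} H(s) = H(0) = num(0)/den(0) = 1/2.2 = 0.4545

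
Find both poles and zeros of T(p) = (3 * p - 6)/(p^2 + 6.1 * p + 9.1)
Set denominator = 0: p^2 + 6.1*p + 9.1 = (p + 2.6)(p + 3.5) = 0 → Poles: -2.6, -3.5
Set numerator = 0: 3*p - 6 = 0 → Zeros: 2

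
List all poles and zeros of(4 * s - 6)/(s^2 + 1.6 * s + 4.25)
Set denominator = 0: s^2 + 1.6*s + 4.25 = 0 → Poles: -0.8 + 1.9j, -0.8 - 1.9j
Set numerator = 0: 4*s - 6 = 0 → Zeros: 1.5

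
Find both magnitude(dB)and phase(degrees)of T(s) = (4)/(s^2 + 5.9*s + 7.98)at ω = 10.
Substitute s = j*10: T(j10) = -0.0308051 - 0.0197511j.
|T| = 20*log₁₀(sqrt(Re²+Im²)) = -28.73 dB.
∠T = atan2(Im, Re) = -147.33°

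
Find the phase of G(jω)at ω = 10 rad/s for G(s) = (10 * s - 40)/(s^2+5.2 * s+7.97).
Substitute s = j*10: G(j10) = 0.794843 - 0.637489j.
∠G(j10) = atan2(Im, Re) = atan2(-0.637489, 0.794843) = -38.73°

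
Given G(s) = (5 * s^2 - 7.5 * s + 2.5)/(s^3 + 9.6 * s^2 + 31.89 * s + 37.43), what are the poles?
Set denominator = 0: s^3 + 9.6*s^2 + 31.89*s + 37.43 = (s + 3.8)(s^2 + 5.8*s + 9.85) = 0 → Poles: -2.9 + 1.2j, -2.9 - 1.2j, -3.8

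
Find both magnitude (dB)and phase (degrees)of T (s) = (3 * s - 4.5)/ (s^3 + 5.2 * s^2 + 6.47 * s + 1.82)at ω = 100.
Substitute s = j*100: T(j100) = -0.00029915 - 2.00682e-05j.
|T| = 20*log₁₀(sqrt(Re²+Im²)) = -70.46 dB.
∠T = atan2(Im, Re) = -176.16°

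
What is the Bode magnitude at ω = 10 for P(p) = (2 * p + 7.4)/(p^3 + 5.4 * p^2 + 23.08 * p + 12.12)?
Substitute p = j*10: P(j10) = -0.0221645 - 0.00559046j.
|P(j10)| = sqrt(Re² + Im²) = 0.02286.
20*log₁₀(0.02286) = -32.82 dB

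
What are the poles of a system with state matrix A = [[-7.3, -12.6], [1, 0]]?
Eigenvalues solve det(λI - A) = 0.
Characteristic polynomial: λ^2 + 7.3*λ + 12.6 = 0.
Factor: (λ + 4.5)(λ + 2.8) = 0.
Roots: -2.8, -4.5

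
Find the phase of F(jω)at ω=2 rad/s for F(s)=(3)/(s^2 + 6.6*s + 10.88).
Substitute s = j*2: F(j2) = 0.0931516 - 0.178721j.
∠F(j2) = atan2(Im, Re) = atan2(-0.178721, 0.0931516) = -62.47°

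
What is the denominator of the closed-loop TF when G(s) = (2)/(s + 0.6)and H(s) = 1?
Characteristic poly = G_den * H_den + G_num * H_num = (s + 0.6) + (2) = s + 2.6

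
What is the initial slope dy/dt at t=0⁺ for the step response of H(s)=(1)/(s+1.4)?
IVT: y'(0⁺) = lim_{s→∞} s²·Y(s) = lim_{s→∞} s·H(s).
deg(num) = 0, deg(den) = 1, relative degree = 1, so s·H(s) → (leading num)/(leading den) = 1/1 = 1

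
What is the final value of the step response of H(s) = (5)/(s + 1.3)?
FVT: lim_{t→∞} y(t) = lim_{s→0} s*Y(s) where Y(s) = H(s)/s.
= lim_{s→0} H(s) = H(0) = num(0)/den(0) = 5/1.3 = 3.846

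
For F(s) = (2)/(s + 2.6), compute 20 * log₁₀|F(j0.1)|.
Substitute s = j*0.1: F(j0.1) = 0.768095 - 0.0295421j.
|F(j0.1)| = sqrt(Re² + Im²) = 0.7687.
20*log₁₀(0.7687) = -2.29 dB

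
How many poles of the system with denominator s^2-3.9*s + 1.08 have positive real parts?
s^2 - 3.9*s + 1.08 = (s - 0.3)(s - 3.6). Poles: 0.3, 3.6. RHP poles (Re>0): 2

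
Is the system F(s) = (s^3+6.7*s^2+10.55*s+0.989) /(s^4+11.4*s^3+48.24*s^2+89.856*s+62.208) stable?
Denominator: s^4 + 11.4*s^3 + 48.24*s^2 + 89.856*s + 62.208 = (s + 3.6)(s + 3)(s + 2.4)(s + 2.4). Poles: -2.4, -2.4, -3, -3.6. All Re(p)<0: Yes (stable)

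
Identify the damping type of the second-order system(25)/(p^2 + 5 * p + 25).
Standard form: ωn²/(p²+2ζωn·p+ωn²) gives ωn=5, ζ=0.5.
Underdamped (ζ = 0.5 < 1)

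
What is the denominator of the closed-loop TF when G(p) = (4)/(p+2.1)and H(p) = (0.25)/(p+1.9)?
Characteristic poly = G_den * H_den + G_num * H_num = (p^2 + 4*p + 3.99) + (1) = p^2 + 4*p + 4.99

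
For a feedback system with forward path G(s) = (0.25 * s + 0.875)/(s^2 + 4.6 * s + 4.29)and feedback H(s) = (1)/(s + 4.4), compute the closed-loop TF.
Closed-loop T = G/(1+GH).
Numerator: G_num * H_den = 0.25*s^2 + 1.975*s + 3.85.
Denominator: G_den * H_den + G_num * H_num = (s^3 + 9*s^2 + 24.53*s + 18.876) + (0.25*s + 0.875) = s^3 + 9*s^2 + 24.78*s + 19.751.
T(s) = (0.25*s^2 + 1.975*s + 3.85)/(s^3 + 9*s^2 + 24.78*s + 19.751)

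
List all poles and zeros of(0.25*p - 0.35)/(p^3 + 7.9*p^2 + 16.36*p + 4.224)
Set denominator = 0: p^3 + 7.9*p^2 + 16.36*p + 4.224 = (p + 0.3)(p + 3.2)(p + 4.4) = 0 → Poles: -0.3, -3.2, -4.4
Set numerator = 0: 0.25*p - 0.35 = 0 → Zeros: 1.4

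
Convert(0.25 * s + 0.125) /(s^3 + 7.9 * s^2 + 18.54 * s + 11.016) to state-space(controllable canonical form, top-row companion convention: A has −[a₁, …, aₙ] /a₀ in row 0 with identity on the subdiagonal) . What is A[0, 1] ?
Reachable canonical form for den = s^3 + 7.9*s^2 + 18.54*s + 11.016: top row of A = -[a₁,a₂,...,aₙ]/a₀, ones on the subdiagonal, zeros elsewhere.
A = [[-7.9, -18.54, -11.016], [1, 0, 0], [0, 1, 0]].
A[0,1] = -18.54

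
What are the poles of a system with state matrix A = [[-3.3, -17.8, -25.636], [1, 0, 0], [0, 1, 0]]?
Eigenvalues solve det(λI - A) = 0.
Characteristic polynomial: λ^3 + 3.3*λ^2 + 17.8*λ + 25.636 = 0.
Factor: (λ + 1.7)(λ^2 + 1.6*λ + 15.08) = 0.
Roots: -0.8 + 3.8j, -0.8 - 3.8j, -1.7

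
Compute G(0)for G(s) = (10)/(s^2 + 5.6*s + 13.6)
DC gain = G(0) = num(0)/den(0) = 10/13.6 = 0.7353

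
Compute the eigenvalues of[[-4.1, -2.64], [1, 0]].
Eigenvalues solve det(λI - A) = 0.
Characteristic polynomial: λ^2 + 4.1*λ + 2.64 = 0.
Factor: (λ + 0.8)(λ + 3.3) = 0.
Roots: -0.8, -3.3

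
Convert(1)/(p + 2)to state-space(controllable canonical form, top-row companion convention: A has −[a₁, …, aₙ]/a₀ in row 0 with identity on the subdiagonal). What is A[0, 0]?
Reachable canonical form for den = p + 2: top row of A = -[a₁,a₂,...,aₙ]/a₀, ones on the subdiagonal, zeros elsewhere.
A = [[-2]].
A[0,0] = -2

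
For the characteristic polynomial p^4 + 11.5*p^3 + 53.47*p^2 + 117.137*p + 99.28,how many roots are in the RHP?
p^4 + 11.5*p^3 + 53.47*p^2 + 117.137*p + 99.28 = (p + 3.2)(p + 2.5)(p^2 + 5.8*p + 12.41). Poles: -2.5, -2.9 + 2j, -2.9 - 2j, -3.2. RHP poles (Re>0): 0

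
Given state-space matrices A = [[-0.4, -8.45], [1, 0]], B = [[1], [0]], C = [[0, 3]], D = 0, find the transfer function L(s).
L(s) = C(sI - A)⁻¹B + D.
Characteristic polynomial det(sI - A) = s^2 + 0.4*s + 8.45.
Numerator from C·adj(sI-A)·B + D·det(sI-A) = 3.
L(s) = (3)/(s^2 + 0.4*s + 8.45)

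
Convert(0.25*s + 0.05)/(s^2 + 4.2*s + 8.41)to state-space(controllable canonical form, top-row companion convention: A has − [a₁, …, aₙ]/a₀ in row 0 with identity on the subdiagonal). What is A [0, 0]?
Reachable canonical form for den = s^2 + 4.2*s + 8.41: top row of A = -[a₁,a₂,...,aₙ]/a₀, ones on the subdiagonal, zeros elsewhere.
A = [[-4.2, -8.41], [1, 0]].
A[0,0] = -4.2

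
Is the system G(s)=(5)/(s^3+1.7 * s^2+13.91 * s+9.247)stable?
Denominator: s^3 + 1.7*s^2 + 13.91*s + 9.247 = (s + 0.7)(s^2 + s + 13.21). Poles: -0.5 + 3.6j, -0.5 - 3.6j, -0.7. All Re(p)<0: Yes (stable)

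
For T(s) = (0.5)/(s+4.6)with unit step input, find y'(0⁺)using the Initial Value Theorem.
IVT: y'(0⁺) = lim_{s→∞} s²·Y(s) = lim_{s→∞} s·T(s).
deg(num) = 0, deg(den) = 1, relative degree = 1, so s·T(s) → (leading num)/(leading den) = 0.5/1 = 0.5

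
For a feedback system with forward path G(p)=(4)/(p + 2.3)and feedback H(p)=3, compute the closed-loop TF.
Closed-loop T = G/(1+GH).
Numerator: G_num * H_den = 4.
Denominator: G_den * H_den + G_num * H_num = (p + 2.3) + (12) = p + 14.3.
T(p) = (4)/(p + 14.3)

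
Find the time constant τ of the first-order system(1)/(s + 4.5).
First-order system: τ = -1/pole. Pole = -4.5. τ = -1/(-4.5) = 0.2222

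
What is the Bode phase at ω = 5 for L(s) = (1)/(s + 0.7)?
Substitute s = j*5: L(j5) = 0.0274617 - 0.196155j.
∠L(j5) = atan2(Im, Re) = atan2(-0.196155, 0.0274617) = -82.03°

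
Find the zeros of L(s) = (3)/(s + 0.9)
Numerator is a nonzero constant (3) → Zeros: none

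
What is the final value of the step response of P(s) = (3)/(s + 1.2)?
FVT: lim_{t→∞} y(t) = lim_{s→0} s*Y(s) where Y(s) = P(s)/s.
= lim_{s→0} P(s) = P(0) = num(0)/den(0) = 3/1.2 = 2.5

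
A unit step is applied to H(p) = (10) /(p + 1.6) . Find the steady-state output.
FVT: lim_{t→∞} y(t) = lim_{p→0} p*Y(p) where Y(p) = H(p)/p.
= lim_{p→0} H(p) = H(0) = num(0)/den(0) = 10/1.6 = 6.25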